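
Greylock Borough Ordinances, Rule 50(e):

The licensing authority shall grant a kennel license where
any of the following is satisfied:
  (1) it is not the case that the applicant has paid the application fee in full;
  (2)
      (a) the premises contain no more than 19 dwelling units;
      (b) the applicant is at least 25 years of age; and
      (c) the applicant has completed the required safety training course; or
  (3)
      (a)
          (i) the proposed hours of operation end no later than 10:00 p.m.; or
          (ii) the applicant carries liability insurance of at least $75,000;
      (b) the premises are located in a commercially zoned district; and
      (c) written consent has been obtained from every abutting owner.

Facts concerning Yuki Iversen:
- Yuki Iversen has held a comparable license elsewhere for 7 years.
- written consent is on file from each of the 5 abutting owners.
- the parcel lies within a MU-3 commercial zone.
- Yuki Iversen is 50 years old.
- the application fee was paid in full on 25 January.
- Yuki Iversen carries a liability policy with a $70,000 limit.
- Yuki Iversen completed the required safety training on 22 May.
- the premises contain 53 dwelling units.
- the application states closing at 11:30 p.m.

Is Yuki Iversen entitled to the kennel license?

No — denied.

(1) not (fee paid) — fails.
(a) ≤ 19 units — not met.
(b) age ≥ 25 — holds.
(c) safety training — satisfied.
So (2) is not satisfied (F AND T AND T).
(i) closes by 10 p.m. — not satisfied.
(ii) insurance ≥ $75,000 — not met.
So (a) is not satisfied (F OR F).
(b) commercially zoned — met.
(c) all abutters consent — holds.
(3) = F AND T AND T = false.
Overall = F OR F OR F = false.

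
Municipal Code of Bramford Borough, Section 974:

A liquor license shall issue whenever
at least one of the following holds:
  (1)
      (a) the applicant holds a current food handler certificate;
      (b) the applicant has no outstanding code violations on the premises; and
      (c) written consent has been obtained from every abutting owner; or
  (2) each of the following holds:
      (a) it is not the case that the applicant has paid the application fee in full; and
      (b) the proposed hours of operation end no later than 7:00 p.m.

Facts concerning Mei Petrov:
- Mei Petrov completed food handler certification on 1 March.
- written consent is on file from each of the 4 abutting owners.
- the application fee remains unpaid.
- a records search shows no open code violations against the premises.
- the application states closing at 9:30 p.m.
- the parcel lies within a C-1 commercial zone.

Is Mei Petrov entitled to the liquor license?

(a) food handler cert. — holds.
(b) no code violations — satisfied.
(c) all abutters consent — met.
(1): T AND T AND T → true.
(a) not (fee paid) — satisfied.
(b) closes by 7 p.m. — not met.
(2): T AND F → false.
So Overall is satisfied (T OR F).

Yes — granted.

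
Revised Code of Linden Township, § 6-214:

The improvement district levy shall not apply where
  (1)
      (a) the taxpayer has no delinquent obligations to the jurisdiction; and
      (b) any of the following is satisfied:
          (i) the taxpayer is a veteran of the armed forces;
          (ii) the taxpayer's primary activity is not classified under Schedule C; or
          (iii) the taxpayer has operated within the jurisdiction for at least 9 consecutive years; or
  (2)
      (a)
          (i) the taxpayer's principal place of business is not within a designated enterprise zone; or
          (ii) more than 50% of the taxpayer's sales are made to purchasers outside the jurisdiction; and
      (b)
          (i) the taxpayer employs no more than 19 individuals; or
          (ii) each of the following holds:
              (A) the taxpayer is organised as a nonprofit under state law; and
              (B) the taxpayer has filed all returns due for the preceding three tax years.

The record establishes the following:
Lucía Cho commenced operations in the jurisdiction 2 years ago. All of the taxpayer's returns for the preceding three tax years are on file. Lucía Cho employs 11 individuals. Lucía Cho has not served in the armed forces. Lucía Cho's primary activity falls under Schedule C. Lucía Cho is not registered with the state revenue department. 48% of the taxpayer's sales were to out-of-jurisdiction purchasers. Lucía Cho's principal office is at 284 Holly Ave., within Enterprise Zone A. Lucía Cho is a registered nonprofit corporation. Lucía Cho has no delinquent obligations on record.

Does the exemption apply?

No — not exempt.

(a) no delinquency — holds.
(i) veteran — fails.
(ii) not (Schedule C activity) — not met.
(iii) ≥ 9 yrs in jurisdiction — not satisfied.
(b) = F OR F OR F = false.
(1): T AND F → false.
(i) not (in enterprise zone) — not satisfied.
(ii) >50% out-of-jur. sales — fails.
So (a) is not satisfied (F OR F).
(i) ≤ 19 employees — satisfied.
(A) nonprofit — holds.
(B) returns current — satisfied.
(ii): T AND T → true.
(b): T OR T → true.
(2): F AND T → false.
So Overall is not satisfied (F OR F).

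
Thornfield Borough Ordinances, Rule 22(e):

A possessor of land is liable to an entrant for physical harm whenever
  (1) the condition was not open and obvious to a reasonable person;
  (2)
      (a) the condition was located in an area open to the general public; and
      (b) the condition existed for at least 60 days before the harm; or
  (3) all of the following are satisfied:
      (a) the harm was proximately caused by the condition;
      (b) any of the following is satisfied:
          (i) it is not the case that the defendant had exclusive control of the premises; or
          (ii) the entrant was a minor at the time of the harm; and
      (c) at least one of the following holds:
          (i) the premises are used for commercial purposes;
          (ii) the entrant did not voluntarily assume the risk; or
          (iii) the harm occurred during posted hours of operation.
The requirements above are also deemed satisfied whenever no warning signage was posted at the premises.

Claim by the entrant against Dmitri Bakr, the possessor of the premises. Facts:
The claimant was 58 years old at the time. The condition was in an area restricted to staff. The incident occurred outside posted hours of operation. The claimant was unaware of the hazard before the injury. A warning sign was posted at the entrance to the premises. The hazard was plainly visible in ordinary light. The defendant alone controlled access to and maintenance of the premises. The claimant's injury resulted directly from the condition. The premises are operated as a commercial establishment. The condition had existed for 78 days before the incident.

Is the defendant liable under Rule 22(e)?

(1) not open/obvious — not met.
(a) public area — not met.
(b) condition ≥60 days old — satisfied.
(2) = F AND T = false.
(a) proximate cause — satisfied.
(i) not (exclusive control) — not satisfied.
(ii) entrant a minor — not met.
(b) = F OR F = false.
(i) commercial use — met.
(ii) no assumed risk — met.
(iii) during posted hours — fails.
So (c) is satisfied (T OR T OR F).
So (3) is not satisfied (T AND F AND T).
Overall = F OR F OR F = false.
Exception (no signage posted) — not satisfied.
Result: main false OR exception false → false.

No — not liable.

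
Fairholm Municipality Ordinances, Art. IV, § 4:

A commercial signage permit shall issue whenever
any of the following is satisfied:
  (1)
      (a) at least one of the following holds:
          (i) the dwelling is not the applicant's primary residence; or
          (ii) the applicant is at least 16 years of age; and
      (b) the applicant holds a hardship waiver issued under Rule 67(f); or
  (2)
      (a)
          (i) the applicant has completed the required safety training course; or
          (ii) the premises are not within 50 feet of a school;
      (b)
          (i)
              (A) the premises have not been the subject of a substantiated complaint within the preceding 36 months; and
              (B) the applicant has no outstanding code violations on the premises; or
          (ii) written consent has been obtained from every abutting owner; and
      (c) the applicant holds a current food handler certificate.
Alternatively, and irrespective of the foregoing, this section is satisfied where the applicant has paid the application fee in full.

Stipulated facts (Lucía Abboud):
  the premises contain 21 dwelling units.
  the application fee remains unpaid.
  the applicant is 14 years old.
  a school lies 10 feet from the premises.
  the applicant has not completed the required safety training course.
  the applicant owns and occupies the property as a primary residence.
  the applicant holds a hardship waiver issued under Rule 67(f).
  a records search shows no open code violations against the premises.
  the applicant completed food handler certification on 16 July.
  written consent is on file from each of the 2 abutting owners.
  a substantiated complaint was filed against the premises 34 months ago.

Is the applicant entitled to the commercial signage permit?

(i) not (primary residence) — not satisfied.
(ii) age ≥ 16 — not satisfied.
(a): F OR F → false.
(b) hardship waiver — satisfied.
So (1) is not satisfied (F AND T).
(i) safety training — not met.
(ii) ≥50 ft from school — fails.
So (a) is not satisfied (F OR F).
(A) no complaint in 36 mo. — fails.
(B) no code violations — satisfied.
So (i) is not satisfied (F AND T).
(ii) all abutters consent — met.
(b) = F OR T = true.
(c) food handler cert. — holds.
So (2) is not satisfied (F AND T AND T).
So Overall is not satisfied (F OR F).
Exception (fee paid) — not satisfied.
Result: main false OR exception false → false.

No — denied.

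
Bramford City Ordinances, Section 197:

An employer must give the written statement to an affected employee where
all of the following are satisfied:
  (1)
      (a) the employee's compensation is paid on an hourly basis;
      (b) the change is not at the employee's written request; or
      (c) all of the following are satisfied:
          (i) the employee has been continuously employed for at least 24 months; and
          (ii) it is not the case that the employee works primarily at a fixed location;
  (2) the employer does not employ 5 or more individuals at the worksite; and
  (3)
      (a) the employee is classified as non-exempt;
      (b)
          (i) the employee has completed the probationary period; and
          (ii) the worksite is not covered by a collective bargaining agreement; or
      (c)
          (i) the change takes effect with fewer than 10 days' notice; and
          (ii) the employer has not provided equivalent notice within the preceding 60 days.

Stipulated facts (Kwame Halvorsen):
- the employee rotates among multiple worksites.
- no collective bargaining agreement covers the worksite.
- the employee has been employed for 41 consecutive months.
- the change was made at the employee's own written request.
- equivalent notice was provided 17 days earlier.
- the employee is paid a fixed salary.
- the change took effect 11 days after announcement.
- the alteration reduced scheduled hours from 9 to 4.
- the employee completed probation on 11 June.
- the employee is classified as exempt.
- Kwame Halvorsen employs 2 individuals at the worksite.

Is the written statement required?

(a) hourly-paid — not met.
(b) not employee-requested — not satisfied.
(i) tenure ≥ 24 mo. — satisfied.
(ii) not (fixed location) — holds.
(c): T AND T → true.
(1) = F OR F OR T = true.
(2) not (≥ 5 at site) — met.
(a) non-exempt — fails.
(i) past probation — satisfied.
(ii) no CBA — holds.
(b) = T AND T = true.
(i) < 10 days' notice — fails.
(ii) no recent notice — not satisfied.
So (c) is not satisfied (F AND F).
(3): F OR T OR F → true.
Overall: T AND T AND T → true.

Yes — required.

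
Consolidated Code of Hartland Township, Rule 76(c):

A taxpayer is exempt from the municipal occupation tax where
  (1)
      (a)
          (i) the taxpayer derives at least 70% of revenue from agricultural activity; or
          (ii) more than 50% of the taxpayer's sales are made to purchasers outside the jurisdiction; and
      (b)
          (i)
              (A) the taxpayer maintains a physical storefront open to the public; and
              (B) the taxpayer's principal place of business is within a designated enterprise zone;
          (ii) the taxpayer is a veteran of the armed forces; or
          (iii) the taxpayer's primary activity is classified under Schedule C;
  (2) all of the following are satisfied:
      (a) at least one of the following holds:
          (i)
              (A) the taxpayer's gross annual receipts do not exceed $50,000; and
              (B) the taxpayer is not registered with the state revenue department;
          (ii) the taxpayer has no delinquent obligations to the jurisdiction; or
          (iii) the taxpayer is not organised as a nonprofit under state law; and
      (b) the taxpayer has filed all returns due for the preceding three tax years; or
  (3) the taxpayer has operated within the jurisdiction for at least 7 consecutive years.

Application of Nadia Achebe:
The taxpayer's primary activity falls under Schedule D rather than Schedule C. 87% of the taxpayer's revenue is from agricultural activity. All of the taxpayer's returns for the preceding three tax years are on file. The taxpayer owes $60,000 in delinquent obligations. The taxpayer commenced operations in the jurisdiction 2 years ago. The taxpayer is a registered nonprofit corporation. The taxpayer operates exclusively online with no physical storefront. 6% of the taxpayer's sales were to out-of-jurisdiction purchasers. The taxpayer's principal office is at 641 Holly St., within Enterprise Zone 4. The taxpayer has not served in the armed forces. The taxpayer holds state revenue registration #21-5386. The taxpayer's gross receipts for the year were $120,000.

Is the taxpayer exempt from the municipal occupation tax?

No — not exempt.

(i) ≥70% agricultural — holds.
(ii) >50% out-of-jur. sales — not met.
(a): T OR F → true.
(A) has storefront — fails.
(B) in enterprise zone — satisfied.
(i): F AND T → false.
(ii) veteran — not satisfied.
(iii) Schedule C activity — not satisfied.
So (b) is not satisfied (F OR F OR F).
(1): T AND F → false.
(A) receipts ≤ $50,000 — not met.
(B) not (state-registered) — not satisfied.
So (i) is not satisfied (F AND F).
(ii) no delinquency — not met.
(iii) not (nonprofit) — not met.
(a) = F OR F OR F = false.
(b) returns current — satisfied.
So (2) is not satisfied (F AND T).
(3) ≥ 7 yrs in jurisdiction — not met.
Overall: F OR F OR F → false.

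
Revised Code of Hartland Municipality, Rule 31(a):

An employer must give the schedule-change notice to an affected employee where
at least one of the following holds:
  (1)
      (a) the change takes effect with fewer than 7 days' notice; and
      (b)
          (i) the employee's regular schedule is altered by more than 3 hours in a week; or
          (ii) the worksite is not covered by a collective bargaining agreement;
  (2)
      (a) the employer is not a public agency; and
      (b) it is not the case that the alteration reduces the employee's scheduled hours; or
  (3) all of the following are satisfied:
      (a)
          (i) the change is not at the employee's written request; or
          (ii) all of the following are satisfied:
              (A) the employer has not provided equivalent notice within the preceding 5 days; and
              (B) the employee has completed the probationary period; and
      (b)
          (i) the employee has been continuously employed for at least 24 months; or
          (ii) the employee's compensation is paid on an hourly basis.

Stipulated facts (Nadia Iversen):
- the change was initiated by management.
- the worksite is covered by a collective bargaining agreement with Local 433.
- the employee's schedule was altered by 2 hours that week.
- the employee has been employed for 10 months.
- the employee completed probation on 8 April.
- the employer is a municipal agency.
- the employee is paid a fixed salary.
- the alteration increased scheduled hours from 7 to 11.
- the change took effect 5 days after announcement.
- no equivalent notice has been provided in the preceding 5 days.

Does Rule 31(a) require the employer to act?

(a) < 7 days' notice — satisfied.
(i) schedule shift > 3h — not met.
(ii) no CBA — not met.
So (b) is not satisfied (F OR F).
(1) = T AND F = false.
(a) not (public agency) — not satisfied.
(b) not (hours reduced) — met.
(2): F AND T → false.
(i) not employee-requested — holds.
(A) no recent notice — holds.
(B) past probation — holds.
So (ii) is satisfied (T AND T).
So (a) is satisfied (T OR T).
(i) tenure ≥ 24 mo. — not satisfied.
(ii) hourly-paid — not met.
(b): F OR F → false.
(3) = T AND F = false.
So Overall is not satisfied (F OR F OR F).

No — not required.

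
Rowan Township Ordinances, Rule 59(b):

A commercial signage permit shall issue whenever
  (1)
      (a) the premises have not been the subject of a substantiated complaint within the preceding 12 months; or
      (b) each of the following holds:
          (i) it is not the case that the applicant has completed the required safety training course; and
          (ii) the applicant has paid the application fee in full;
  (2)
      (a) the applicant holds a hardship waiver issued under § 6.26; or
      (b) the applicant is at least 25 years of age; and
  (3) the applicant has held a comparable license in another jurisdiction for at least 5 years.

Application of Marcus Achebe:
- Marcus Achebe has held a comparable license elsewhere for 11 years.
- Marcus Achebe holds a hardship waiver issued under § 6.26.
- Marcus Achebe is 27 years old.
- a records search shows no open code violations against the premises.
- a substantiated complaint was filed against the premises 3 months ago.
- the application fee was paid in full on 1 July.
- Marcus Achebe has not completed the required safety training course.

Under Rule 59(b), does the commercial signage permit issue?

Yes — granted.

(a) no complaint in 12 mo. — not met.
(i) not (safety training) — holds.
(ii) fee paid — met.
So (b) is satisfied (T AND T).
(1) = F OR T = true.
(a) hardship waiver — holds.
(b) age ≥ 25 — holds.
(2): T OR T → true.
(3) prior license ≥ 5 yr — satisfied.
Overall: T AND T AND T → true.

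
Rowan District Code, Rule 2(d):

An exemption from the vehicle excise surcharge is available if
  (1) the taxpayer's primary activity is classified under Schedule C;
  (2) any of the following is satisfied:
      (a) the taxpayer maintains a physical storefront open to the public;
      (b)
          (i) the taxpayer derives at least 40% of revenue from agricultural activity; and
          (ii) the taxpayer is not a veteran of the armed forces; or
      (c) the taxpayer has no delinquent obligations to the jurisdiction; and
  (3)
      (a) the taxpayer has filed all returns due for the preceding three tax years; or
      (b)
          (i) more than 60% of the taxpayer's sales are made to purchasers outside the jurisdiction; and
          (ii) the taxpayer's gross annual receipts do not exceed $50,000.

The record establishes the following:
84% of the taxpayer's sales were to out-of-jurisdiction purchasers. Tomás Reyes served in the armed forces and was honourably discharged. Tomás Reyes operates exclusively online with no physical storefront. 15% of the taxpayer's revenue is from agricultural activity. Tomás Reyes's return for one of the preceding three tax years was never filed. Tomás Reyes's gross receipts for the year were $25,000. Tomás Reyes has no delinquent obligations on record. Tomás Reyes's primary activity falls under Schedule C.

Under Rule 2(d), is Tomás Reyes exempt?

(1) Schedule C activity — holds.
(a) has storefront — not satisfied.
(i) ≥40% agricultural — not met.
(ii) not (veteran) — not satisfied.
(b): F AND F → false.
(c) no delinquency — satisfied.
(2): F OR F OR T → true.
(a) returns current — fails.
(i) >60% out-of-jur. sales — met.
(ii) receipts ≤ $50,000 — met.
So (b) is satisfied (T AND T).
So (3) is satisfied (F OR T).
Overall: T AND T AND T → true.

Yes — exempt.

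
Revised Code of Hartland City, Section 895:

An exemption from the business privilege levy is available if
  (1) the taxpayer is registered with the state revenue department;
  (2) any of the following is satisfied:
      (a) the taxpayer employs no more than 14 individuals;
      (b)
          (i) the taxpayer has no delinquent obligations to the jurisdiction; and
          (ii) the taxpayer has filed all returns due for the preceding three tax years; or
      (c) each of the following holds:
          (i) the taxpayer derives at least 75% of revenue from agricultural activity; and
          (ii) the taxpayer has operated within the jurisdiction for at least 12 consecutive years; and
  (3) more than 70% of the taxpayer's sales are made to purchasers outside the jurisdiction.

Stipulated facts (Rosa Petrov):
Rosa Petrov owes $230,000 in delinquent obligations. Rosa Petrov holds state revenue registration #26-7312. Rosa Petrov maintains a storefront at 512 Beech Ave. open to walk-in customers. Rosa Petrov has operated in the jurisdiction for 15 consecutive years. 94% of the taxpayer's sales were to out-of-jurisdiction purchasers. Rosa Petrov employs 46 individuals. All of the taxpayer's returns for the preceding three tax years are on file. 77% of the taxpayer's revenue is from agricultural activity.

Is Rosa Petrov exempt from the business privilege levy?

(1) state-registered — holds.
(a) ≤ 14 employees — fails.
(i) no delinquency — fails.
(ii) returns current — met.
(b) = F AND T = false.
(i) ≥75% agricultural — satisfied.
(ii) ≥ 12 yrs in jurisdiction — met.
(c) = T AND T = true.
So (2) is satisfied (F OR F OR T).
(3) >70% out-of-jur. sales — holds.
So Overall is satisfied (T AND T AND T).

Yes — exempt.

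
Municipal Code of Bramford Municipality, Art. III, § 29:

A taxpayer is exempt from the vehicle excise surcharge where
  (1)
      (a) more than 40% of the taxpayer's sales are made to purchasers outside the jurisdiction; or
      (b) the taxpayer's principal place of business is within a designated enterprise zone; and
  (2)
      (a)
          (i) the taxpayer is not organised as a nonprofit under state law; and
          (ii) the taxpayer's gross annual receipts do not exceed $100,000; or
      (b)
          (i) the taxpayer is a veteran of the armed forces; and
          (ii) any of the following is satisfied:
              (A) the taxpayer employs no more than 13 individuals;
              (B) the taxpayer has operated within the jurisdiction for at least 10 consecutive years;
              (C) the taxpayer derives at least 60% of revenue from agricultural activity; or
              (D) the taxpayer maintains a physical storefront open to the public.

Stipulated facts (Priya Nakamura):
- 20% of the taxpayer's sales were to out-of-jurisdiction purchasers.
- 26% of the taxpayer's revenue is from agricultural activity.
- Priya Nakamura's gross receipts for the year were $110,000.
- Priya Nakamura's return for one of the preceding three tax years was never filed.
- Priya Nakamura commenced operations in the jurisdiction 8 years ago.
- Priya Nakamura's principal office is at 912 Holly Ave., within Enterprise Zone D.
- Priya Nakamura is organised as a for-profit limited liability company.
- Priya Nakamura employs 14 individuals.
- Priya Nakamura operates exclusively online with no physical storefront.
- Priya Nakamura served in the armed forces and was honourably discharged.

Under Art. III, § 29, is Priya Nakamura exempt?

No — not exempt.

(a) >40% out-of-jur. sales — not met.
(b) in enterprise zone — holds.
So (1) is satisfied (F OR T).
(i) not (nonprofit) — met.
(ii) receipts ≤ $100,000 — not met.
So (a) is not satisfied (T AND F).
(i) veteran — holds.
(A) ≤ 13 employees — fails.
(B) ≥ 10 yrs in jurisdiction — not met.
(C) ≥60% agricultural — fails.
(D) has storefront — not satisfied.
So (ii) is not satisfied (F OR F OR F OR F).
So (b) is not satisfied (T AND F).
So (2) is not satisfied (F OR F).
So Overall is not satisfied (T AND F).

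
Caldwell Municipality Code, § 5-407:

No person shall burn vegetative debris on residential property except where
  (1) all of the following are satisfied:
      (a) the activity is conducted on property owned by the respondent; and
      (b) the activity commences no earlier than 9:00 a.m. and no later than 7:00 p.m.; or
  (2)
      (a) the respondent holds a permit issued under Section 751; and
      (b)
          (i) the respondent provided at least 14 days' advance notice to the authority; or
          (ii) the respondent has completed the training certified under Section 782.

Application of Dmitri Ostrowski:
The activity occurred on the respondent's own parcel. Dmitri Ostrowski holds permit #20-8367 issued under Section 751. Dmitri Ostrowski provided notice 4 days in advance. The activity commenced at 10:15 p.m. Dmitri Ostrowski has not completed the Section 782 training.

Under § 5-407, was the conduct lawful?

(a) own property — holds.
(b) start within hours — fails.
So (1) is not satisfied (T AND F).
(a) holds permit — met.
(i) ≥14 days' notice — not met.
(ii) training certified — not satisfied.
(b) = F OR F = false.
(2) = T AND F = false.
So Overall is not satisfied (F OR F).

No — unlawful.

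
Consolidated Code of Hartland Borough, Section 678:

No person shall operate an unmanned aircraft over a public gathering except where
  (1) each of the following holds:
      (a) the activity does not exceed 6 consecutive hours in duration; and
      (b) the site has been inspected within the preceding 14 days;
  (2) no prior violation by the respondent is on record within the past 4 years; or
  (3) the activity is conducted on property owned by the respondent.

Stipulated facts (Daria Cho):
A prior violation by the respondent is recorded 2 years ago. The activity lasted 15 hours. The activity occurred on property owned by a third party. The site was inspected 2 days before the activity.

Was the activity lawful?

(a) ≤ 6 hrs duration — not satisfied.
(b) site inspected — satisfied.
(1): F AND T → false.
(2) no prior violation — fails.
(3) own property — not satisfied.
Overall: F OR F OR F → false.

No — unlawful.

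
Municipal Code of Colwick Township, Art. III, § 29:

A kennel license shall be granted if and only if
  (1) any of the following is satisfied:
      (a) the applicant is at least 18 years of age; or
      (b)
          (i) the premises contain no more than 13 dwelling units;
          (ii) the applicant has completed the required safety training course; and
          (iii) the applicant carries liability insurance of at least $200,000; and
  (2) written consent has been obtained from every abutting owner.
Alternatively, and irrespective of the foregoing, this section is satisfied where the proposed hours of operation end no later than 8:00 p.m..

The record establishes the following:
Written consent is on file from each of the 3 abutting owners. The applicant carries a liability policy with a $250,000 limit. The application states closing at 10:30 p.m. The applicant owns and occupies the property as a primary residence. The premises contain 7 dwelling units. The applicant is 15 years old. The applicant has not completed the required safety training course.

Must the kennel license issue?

(a) age ≥ 18 — not satisfied.
(i) ≤ 13 units — met.
(ii) safety training — not satisfied.
(iii) insurance ≥ $200,000 — satisfied.
(b): T AND F AND T → false.
(1) = F OR F = false.
(2) all abutters consent — satisfied.
Overall: F AND T → false.
Exception (closes by 8 p.m.) — not satisfied.
Result: main false OR exception false → false.

No — denied.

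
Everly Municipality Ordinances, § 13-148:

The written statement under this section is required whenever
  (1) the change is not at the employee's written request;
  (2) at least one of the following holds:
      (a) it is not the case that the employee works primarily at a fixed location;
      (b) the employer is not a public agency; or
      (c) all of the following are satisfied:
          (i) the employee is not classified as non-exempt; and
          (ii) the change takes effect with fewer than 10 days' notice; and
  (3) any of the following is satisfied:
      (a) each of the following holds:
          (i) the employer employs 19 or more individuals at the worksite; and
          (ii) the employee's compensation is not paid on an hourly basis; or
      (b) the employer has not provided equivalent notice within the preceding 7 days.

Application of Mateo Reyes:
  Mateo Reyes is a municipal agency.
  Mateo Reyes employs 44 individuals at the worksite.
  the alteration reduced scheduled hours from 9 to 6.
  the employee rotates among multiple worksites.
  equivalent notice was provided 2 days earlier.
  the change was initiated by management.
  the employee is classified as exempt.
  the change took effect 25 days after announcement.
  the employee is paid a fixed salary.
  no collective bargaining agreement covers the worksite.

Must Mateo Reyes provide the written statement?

Yes — required.

(1) not employee-requested — holds.
(a) not (fixed location) — met.
(b) not (public agency) — fails.
(i) not (non-exempt) — holds.
(ii) < 10 days' notice — fails.
So (c) is not satisfied (T AND F).
So (2) is satisfied (T OR F OR F).
(i) ≥ 19 at site — satisfied.
(ii) not (hourly-paid) — met.
(a): T AND T → true.
(b) no recent notice — not satisfied.
(3) = T OR F = true.
Overall = T AND T AND T = true.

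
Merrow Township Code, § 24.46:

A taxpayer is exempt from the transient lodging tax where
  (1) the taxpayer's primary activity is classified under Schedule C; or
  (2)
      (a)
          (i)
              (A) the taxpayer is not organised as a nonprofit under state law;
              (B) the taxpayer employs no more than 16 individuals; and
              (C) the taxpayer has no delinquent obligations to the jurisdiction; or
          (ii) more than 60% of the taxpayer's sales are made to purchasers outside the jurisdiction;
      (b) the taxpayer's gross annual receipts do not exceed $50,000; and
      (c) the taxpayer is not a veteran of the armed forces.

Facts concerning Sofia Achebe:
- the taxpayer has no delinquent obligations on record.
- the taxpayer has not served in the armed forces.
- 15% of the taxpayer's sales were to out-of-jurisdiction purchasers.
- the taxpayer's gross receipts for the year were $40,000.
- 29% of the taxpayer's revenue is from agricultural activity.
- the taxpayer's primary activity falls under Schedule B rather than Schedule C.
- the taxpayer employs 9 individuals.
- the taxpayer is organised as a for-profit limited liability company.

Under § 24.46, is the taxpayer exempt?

(1) Schedule C activity — not met.
(A) not (nonprofit) — satisfied.
(B) ≤ 16 employees — holds.
(C) no delinquency — met.
So (i) is satisfied (T AND T AND T).
(ii) >60% out-of-jur. sales — fails.
So (a) is satisfied (T OR F).
(b) receipts ≤ $50,000 — holds.
(c) not (veteran) — satisfied.
So (2) is satisfied (T AND T AND T).
Overall: F OR T → true.

Yes — exempt.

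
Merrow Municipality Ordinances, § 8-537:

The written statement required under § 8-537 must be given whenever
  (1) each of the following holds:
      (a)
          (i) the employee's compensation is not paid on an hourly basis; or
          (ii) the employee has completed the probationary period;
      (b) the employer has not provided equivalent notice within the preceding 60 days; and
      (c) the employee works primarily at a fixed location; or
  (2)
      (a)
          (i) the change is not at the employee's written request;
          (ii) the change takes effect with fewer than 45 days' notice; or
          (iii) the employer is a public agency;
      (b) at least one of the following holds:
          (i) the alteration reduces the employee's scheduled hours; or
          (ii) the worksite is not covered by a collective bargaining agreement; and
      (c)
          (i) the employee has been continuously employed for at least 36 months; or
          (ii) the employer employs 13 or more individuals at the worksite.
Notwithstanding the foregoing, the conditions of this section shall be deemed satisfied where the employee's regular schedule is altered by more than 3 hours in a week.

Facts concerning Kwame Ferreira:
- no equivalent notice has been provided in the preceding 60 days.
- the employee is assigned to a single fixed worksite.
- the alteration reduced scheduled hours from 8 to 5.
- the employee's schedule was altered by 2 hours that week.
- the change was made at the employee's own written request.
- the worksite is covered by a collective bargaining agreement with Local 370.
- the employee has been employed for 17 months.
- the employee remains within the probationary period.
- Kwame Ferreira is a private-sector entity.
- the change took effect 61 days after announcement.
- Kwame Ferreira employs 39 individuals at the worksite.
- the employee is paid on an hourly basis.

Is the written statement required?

(i) not (hourly-paid) — not satisfied.
(ii) past probation — not satisfied.
(a): F OR F → false.
(b) no recent notice — holds.
(c) fixed location — satisfied.
So (1) is not satisfied (F AND T AND T).
(i) not employee-requested — not satisfied.
(ii) < 45 days' notice — not satisfied.
(iii) public agency — not satisfied.
(a): F OR F OR F → false.
(i) hours reduced — holds.
(ii) no CBA — fails.
(b): T OR F → true.
(i) tenure ≥ 36 mo. — not met.
(ii) ≥ 13 at site — holds.
So (c) is satisfied (F OR T).
(2): F AND T AND T → false.
Overall = F OR F = false.
Exception (schedule shift > 3h) — not satisfied.
Result: main false OR exception false → false.

No — not required.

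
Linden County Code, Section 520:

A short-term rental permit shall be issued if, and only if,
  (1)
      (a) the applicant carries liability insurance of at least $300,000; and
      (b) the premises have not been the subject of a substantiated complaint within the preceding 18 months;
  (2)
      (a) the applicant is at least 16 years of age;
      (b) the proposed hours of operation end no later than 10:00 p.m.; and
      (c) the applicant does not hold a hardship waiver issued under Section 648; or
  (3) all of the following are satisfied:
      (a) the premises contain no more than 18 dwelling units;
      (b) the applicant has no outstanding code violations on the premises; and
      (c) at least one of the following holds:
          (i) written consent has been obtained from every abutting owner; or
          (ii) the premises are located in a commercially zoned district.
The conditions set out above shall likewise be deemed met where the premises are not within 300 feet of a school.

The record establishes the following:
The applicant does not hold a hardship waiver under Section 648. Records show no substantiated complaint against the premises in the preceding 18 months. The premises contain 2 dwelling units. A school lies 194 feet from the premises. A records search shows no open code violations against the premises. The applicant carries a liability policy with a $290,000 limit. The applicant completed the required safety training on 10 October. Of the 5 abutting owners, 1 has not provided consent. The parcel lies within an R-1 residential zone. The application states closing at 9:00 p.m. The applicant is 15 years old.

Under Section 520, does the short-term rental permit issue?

(a) insurance ≥ $300,000 — not met.
(b) no complaint in 18 mo. — satisfied.
So (1) is not satisfied (F AND T).
(a) age ≥ 16 — not met.
(b) closes by 10 p.m. — satisfied.
(c) not (hardship waiver) — met.
(2): F AND T AND T → false.
(a) ≤ 18 units — satisfied.
(b) no code violations — met.
(i) all abutters consent — not met.
(ii) commercially zoned — not met.
So (c) is not satisfied (F OR F).
(3): T AND T AND F → false.
Overall: F OR F OR F → false.
Exception (≥300 ft from school) — not satisfied.
Result: main false OR exception false → false.

No — denied.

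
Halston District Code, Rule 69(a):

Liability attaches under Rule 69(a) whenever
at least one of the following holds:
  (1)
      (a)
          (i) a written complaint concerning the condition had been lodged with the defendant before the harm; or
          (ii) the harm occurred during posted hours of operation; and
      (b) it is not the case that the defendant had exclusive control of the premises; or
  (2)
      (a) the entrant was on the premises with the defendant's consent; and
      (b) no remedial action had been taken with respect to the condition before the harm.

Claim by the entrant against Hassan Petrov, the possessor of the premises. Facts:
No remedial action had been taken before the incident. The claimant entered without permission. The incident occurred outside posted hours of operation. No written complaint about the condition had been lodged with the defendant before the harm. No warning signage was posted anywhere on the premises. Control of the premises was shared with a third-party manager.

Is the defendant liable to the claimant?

(i) complaint lodged — not met.
(ii) during posted hours — not met.
(a): F OR F → false.
(b) not (exclusive control) — holds.
So (1) is not satisfied (F AND T).
(a) consent to enter — not met.
(b) no remedial action — holds.
(2) = F AND T = false.
So Overall is not satisfied (F OR F).

No — not liable.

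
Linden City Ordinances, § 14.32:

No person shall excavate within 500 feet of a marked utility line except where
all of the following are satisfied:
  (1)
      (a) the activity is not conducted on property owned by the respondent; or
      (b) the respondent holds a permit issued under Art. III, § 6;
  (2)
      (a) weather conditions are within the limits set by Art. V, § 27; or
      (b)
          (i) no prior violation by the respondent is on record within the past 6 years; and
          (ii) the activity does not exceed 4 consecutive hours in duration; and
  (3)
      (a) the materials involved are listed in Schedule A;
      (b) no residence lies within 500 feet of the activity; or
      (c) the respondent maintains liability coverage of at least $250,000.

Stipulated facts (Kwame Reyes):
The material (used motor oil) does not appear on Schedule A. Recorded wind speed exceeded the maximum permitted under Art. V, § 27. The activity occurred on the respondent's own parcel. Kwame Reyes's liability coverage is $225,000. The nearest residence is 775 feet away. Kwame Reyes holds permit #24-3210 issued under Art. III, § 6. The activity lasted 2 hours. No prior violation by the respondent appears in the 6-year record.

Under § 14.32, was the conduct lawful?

(a) not (own property) — not satisfied.
(b) holds permit — satisfied.
(1) = F OR T = true.
(a) weather ok — not met.
(i) no prior violation — satisfied.
(ii) ≤ 4 hrs duration — met.
So (b) is satisfied (T AND T).
(2) = F OR T = true.
(a) Schedule A material — fails.
(b) no residence in 500 ft — holds.
(c) coverage ≥ $250,000 — fails.
(3) = F OR T OR F = true.
Overall = T AND T AND T = true.

Yes — lawful.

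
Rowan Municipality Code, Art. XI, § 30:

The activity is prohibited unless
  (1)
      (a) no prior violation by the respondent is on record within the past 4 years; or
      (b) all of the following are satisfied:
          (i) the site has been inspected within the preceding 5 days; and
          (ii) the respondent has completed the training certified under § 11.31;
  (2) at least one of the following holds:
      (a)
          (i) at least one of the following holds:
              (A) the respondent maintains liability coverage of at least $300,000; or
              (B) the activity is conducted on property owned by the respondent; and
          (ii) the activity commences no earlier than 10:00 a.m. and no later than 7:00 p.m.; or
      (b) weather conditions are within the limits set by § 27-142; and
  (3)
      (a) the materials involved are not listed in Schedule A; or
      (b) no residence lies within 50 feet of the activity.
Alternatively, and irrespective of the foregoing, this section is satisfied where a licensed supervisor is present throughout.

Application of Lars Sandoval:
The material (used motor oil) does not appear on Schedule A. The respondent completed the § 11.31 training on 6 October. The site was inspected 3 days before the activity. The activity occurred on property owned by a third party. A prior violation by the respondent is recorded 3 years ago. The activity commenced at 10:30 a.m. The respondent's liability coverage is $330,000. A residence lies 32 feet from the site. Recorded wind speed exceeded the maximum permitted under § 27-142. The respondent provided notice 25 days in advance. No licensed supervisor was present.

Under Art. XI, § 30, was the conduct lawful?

(a) no prior violation — not met.
(i) site inspected — holds.
(ii) training certified — met.
(b): T AND T → true.
So (1) is satisfied (F OR T).
(A) coverage ≥ $300,000 — holds.
(B) own property — fails.
(i) = T OR F = true.
(ii) start within hours — met.
So (a) is satisfied (T AND T).
(b) weather ok — not satisfied.
So (2) is satisfied (T OR F).
(a) not (Schedule A material) — met.
(b) no residence in 50 ft — fails.
(3) = T OR F = true.
Overall: T AND T AND T → true.
Exception (supervisor present) — not satisfied.
Result: main true OR exception false → true.

Yes — lawful.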